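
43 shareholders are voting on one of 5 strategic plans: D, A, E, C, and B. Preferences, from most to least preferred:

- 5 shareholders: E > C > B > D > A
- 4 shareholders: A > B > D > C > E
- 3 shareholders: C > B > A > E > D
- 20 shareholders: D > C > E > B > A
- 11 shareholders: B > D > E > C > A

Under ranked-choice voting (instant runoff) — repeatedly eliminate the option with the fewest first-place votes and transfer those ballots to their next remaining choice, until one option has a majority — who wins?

B

Round 1: D 20, A 4, E 5, C 3, B 11. Eliminate C.
Round 2: D 20, A 4, E 5, B 14. Eliminate A.
Round 3: D 20, E 5, B 18. Eliminate E.
Round 4: D 20, B 23. B has a majority.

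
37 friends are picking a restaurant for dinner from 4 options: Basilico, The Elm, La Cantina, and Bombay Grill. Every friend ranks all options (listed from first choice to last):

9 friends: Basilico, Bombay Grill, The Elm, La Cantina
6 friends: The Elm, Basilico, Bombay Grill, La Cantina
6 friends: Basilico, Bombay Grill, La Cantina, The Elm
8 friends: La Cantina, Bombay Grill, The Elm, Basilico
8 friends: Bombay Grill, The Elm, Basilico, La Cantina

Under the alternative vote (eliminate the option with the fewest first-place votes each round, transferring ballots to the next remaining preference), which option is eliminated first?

The Elm

Round 1: Basilico 15, The Elm 6, La Cantina 8, Bombay Grill 8. Eliminate The Elm.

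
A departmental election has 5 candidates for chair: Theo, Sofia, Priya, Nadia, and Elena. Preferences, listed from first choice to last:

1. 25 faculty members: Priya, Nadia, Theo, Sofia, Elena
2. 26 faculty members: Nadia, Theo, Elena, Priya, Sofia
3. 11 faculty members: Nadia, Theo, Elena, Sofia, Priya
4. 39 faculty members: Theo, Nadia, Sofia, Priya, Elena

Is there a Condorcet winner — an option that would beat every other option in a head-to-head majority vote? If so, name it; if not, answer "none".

Nadia vs Theo: 62–39 for Nadia.
Nadia vs Sofia: 101–0 for Nadia.
Nadia vs Priya: 76–25 for Nadia.
Nadia vs Elena: 101–0 for Nadia.
Nadia beats every other option head-to-head.

Nadia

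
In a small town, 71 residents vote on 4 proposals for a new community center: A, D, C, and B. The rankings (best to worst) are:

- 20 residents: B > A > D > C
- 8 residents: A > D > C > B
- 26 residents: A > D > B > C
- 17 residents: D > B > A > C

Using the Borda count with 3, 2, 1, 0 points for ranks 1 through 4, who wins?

A

A: 20·2 + 8·3 + 26·3 + 17·1 = 159
D: 20·1 + 8·2 + 26·2 + 17·3 = 139
C: 20·0 + 8·1 + 26·0 + 17·0 = 8
B: 20·3 + 8·0 + 26·1 + 17·2 = 120
A has the highest Borda score (159).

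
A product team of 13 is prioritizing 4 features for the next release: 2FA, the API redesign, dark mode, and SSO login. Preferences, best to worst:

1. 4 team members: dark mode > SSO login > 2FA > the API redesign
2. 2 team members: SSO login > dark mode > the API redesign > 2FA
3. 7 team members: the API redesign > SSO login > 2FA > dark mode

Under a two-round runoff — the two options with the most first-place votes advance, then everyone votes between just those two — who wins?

Round 1 first-place votes: 2FA 0, the API redesign 7, dark mode 4, SSO login 2.
the API redesign and dark mode advance.
Runoff: the API redesign is preferred to dark mode by 7 voters; dark mode by 6.
the API redesign wins the runoff.

the API redesign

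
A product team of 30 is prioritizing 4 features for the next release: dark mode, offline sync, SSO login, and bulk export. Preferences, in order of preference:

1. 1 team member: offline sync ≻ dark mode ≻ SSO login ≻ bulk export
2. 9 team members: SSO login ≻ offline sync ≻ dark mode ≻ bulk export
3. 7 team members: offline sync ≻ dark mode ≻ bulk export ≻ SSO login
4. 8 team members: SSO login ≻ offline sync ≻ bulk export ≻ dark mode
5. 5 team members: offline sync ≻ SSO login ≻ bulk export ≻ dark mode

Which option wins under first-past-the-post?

First-place votes: dark mode 0, offline sync 13, SSO login 17, bulk export 0.
SSO login has the most first-place votes.

SSO login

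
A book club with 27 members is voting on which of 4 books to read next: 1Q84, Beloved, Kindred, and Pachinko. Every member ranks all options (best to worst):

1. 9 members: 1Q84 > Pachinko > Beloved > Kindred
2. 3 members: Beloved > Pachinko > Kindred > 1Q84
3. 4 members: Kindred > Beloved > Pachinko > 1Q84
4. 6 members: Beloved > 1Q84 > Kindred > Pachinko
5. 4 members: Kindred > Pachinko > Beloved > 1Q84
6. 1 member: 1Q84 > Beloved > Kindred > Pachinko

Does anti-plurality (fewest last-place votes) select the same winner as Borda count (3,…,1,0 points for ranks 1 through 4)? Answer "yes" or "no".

yes

Anti-plurality — last-place votes: 1Q84 11, Beloved 0, Kindred 9, Pachinko 7. Winner: Beloved.
Borda — scores: 1Q84 42, Beloved 50, Kindred 34, Pachinko 36. Winner: Beloved.
The two methods agree.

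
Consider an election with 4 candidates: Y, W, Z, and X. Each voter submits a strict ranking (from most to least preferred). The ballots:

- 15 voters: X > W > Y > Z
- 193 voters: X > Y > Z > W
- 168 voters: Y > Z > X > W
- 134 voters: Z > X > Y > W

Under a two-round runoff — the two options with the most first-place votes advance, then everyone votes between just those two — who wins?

Round 1 first-place votes: Y 168, W 0, Z 134, X 208.
X and Y advance.
Runoff: X is preferred to Y by 342 voters; Y by 168.
X wins the runoff.

X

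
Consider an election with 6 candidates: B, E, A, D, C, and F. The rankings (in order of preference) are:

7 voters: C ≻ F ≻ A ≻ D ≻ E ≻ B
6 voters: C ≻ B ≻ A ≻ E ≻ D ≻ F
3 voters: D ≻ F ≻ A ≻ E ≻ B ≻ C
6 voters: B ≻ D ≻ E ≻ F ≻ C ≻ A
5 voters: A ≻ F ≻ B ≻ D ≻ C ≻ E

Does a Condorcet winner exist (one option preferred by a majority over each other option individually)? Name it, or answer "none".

none

Checking pairwise contests:
A beats B 15–12.
B beats E 17–10.
C beats A 19–8.
B beats D 17–10.
B beats C 14–13.
D beats F 15–12.
Every option loses at least one head-to-head, so there is no Condorcet winner.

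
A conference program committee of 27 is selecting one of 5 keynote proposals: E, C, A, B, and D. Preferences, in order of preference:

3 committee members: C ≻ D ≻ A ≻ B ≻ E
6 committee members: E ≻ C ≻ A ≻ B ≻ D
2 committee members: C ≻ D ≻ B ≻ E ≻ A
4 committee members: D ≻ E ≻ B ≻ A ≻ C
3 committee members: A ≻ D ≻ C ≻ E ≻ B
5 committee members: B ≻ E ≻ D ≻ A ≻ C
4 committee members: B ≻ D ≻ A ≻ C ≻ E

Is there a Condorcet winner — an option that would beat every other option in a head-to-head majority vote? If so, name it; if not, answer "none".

Checking pairwise contests:
B beats E 14–13.
E beats C 15–12.
E beats A 17–10.
C beats B 14–13.
B beats D 15–12.
Every option loses at least one head-to-head, so there is no Condorcet winner.

none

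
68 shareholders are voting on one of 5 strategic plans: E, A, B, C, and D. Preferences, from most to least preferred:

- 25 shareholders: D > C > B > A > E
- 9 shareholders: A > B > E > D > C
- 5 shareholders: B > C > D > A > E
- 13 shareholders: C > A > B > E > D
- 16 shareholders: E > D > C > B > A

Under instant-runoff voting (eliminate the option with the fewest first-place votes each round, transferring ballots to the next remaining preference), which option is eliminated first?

Round 1: E 16, A 9, B 5, C 13, D 25. Eliminate B.

B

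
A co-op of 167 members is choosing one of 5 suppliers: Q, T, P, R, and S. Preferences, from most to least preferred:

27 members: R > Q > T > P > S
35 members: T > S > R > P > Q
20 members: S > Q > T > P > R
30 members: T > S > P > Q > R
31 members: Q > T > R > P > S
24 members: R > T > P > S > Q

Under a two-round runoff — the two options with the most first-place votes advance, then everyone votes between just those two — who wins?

T

Round 1 first-place votes: Q 31, T 65, P 0, R 51, S 20.
T and R advance.
Runoff: T is preferred to R by 116 voters; R by 51.
T wins the runoff.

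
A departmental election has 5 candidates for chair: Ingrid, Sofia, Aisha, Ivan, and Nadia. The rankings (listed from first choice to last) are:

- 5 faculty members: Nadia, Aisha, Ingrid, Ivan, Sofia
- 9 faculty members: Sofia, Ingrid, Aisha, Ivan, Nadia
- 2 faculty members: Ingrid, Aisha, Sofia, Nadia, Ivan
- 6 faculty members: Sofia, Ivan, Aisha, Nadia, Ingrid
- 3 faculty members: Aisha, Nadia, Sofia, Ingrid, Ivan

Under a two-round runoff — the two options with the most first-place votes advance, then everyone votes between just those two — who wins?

Round 1 first-place votes: Ingrid 2, Sofia 15, Aisha 3, Ivan 0, Nadia 5.
Sofia and Nadia advance.
Runoff: Sofia is preferred to Nadia by 17 voters; Nadia by 8.
Sofia wins the runoff.

Sofia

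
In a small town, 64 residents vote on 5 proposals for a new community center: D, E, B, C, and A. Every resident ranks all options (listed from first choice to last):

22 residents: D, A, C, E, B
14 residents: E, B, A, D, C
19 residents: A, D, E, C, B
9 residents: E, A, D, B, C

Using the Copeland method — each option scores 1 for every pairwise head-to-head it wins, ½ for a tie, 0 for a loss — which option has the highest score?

D: beats E, B, and C; loses to A → score 3.
E: beats B and C; loses to D and A → score 2.
B: loses to D, E, C, and A → score 0.
C: beats B; loses to D, E, and A → score 1.
A: beats D, E, B, and C → score 4.
A has the best pairwise record.

A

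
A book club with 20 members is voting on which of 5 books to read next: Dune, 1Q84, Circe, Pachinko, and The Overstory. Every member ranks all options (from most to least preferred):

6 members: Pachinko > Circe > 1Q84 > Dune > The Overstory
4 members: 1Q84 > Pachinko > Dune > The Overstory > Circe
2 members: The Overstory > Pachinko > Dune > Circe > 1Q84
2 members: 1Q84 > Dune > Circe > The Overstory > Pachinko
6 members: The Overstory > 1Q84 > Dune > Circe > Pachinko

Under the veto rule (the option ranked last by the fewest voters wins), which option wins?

Last-place votes: Dune 0, 1Q84 2, Circe 4, Pachinko 8, The Overstory 6.
Dune is ranked last by the fewest voters, so Dune wins.

Dune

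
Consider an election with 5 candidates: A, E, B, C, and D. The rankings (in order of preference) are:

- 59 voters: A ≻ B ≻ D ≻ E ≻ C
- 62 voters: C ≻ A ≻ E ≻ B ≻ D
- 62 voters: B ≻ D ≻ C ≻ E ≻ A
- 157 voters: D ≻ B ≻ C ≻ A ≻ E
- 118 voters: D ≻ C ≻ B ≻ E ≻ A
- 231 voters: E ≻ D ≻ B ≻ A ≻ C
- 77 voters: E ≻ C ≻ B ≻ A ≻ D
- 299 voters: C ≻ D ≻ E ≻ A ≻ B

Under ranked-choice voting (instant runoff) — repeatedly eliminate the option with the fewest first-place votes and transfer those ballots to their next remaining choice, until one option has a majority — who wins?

Round 1: A 59, E 308, B 62, C 361, D 275. Eliminate A.
Round 2: E 308, B 121, C 361, D 275. Eliminate B.
Round 3: E 308, C 361, D 396. Eliminate E.
Round 4: C 438, D 627. D has a majority.

D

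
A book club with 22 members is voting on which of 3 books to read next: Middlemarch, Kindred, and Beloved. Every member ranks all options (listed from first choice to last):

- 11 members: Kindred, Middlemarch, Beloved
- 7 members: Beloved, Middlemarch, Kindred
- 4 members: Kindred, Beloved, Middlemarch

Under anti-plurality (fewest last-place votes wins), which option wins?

Middlemarch

Last-place votes: Middlemarch 4, Kindred 7, Beloved 11.
Middlemarch is ranked last by the fewest voters, so Middlemarch wins.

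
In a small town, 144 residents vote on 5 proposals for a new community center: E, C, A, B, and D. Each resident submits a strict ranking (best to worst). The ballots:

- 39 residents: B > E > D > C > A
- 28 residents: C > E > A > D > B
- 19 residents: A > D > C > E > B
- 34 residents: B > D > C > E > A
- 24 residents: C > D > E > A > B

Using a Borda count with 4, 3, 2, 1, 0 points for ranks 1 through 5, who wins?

E: 39·3 + 28·3 + 19·1 + 34·1 + 24·2 = 302
C: 39·1 + 28·4 + 19·2 + 34·2 + 24·4 = 353
A: 39·0 + 28·2 + 19·4 + 34·0 + 24·1 = 156
B: 39·4 + 28·0 + 19·0 + 34·4 + 24·0 = 292
D: 39·2 + 28·1 + 19·3 + 34·3 + 24·3 = 337
C has the highest Borda score (353).

C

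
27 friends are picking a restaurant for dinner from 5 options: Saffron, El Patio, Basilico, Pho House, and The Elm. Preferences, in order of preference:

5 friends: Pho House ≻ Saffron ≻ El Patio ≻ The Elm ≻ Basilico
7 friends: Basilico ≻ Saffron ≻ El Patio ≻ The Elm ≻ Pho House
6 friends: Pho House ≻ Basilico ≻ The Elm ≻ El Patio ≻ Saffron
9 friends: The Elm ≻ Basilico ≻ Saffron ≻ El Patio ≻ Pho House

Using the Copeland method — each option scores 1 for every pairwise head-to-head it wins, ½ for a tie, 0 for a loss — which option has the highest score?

The Elm

Saffron: beats El Patio and Pho House; loses to Basilico and The Elm → score 2.
El Patio: beats Pho House; loses to Saffron, Basilico, and The Elm → score 1.
Basilico: beats Saffron, El Patio, and Pho House; loses to The Elm → score 3.
Pho House: loses to Saffron, El Patio, Basilico, and The Elm → score 0.
The Elm: beats Saffron, El Patio, Basilico, and Pho House → score 4.
The Elm has the best pairwise record.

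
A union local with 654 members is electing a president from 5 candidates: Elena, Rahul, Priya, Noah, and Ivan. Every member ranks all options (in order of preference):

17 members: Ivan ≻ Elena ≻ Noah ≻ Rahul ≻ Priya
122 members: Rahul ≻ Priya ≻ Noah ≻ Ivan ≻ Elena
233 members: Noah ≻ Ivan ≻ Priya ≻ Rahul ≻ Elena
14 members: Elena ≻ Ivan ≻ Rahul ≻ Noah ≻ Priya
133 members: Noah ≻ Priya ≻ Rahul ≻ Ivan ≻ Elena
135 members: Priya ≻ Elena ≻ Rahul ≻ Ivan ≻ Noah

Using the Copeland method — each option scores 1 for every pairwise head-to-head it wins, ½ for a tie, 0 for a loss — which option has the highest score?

Noah

Elena: loses to Rahul, Priya, Noah, and Ivan → score 0.
Rahul: beats Elena and Ivan; loses to Priya and Noah → score 2.
Priya: beats Elena, Rahul, and Ivan; loses to Noah → score 3.
Noah: beats Elena, Rahul, Priya, and Ivan → score 4.
Ivan: beats Elena; loses to Rahul, Priya, and Noah → score 1.
Noah has the best pairwise record.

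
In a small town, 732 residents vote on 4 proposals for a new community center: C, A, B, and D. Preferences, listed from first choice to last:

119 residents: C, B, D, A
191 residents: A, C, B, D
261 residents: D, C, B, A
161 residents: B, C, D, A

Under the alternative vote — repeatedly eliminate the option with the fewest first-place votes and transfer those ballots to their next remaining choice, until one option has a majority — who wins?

B

Round 1: C 119, A 191, B 161, D 261. Eliminate C.
Round 2: A 191, B 280, D 261. Eliminate A.
Round 3: B 471, D 261. B has a majority.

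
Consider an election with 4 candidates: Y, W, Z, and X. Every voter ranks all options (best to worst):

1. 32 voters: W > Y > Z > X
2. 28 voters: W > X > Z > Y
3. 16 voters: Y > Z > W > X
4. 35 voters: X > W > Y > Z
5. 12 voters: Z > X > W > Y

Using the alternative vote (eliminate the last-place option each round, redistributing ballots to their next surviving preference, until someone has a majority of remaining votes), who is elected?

Round 1: Y 16, W 60, Z 12, X 35. Eliminate Z.
Round 2: Y 16, W 60, X 47. Eliminate Y.
Round 3: W 76, X 47. W has a majority.

W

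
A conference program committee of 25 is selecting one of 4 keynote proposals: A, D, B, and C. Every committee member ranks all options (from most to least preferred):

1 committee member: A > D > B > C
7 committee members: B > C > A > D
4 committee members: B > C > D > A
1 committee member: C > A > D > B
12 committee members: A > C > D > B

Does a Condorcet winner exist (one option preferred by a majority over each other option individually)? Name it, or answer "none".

A

A vs D: 21–4 for A.
A vs B: 14–11 for A.
A vs C: 13–12 for A.
A beats every other option head-to-head.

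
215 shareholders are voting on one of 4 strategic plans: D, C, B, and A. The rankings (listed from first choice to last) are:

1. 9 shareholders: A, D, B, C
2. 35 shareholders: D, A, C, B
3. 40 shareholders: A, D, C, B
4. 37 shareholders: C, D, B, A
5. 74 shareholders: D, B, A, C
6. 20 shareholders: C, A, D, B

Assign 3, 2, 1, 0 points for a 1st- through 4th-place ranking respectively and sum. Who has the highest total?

D

D: 9·2 + 35·3 + 40·2 + 37·2 + 74·3 + 20·1 = 519
C: 9·0 + 35·1 + 40·1 + 37·3 + 74·0 + 20·3 = 246
B: 9·1 + 35·0 + 40·0 + 37·1 + 74·2 + 20·0 = 194
A: 9·3 + 35·2 + 40·3 + 37·0 + 74·1 + 20·2 = 331
D has the highest Borda score (519).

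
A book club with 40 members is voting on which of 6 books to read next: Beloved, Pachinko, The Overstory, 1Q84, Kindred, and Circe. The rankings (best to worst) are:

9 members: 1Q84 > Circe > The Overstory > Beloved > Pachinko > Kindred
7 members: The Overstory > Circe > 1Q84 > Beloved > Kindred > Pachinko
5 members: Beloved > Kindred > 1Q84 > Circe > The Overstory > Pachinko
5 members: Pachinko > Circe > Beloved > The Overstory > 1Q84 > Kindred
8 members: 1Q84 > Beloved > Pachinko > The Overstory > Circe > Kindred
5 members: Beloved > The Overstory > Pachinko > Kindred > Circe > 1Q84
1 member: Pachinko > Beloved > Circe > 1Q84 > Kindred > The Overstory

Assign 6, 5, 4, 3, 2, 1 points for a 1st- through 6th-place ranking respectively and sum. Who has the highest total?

Beloved

Beloved: 9·3 + 7·3 + 5·6 + 5·4 + 8·5 + 5·6 + 1·5 = 173
Pachinko: 9·2 + 7·1 + 5·1 + 5·6 + 8·4 + 5·4 + 1·6 = 118
The Overstory: 9·4 + 7·6 + 5·2 + 5·3 + 8·3 + 5·5 + 1·1 = 153
1Q84: 9·6 + 7·4 + 5·4 + 5·2 + 8·6 + 5·1 + 1·3 = 168
Kindred: 9·1 + 7·2 + 5·5 + 5·1 + 8·1 + 5·3 + 1·2 = 78
Circe: 9·5 + 7·5 + 5·3 + 5·5 + 8·2 + 5·2 + 1·4 = 150
Beloved has the highest Borda score (173).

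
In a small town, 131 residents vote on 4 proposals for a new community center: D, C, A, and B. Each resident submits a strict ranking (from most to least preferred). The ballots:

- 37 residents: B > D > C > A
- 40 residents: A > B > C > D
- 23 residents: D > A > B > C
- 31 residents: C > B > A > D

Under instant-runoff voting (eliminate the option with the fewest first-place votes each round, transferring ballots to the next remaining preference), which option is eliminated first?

Round 1: D 23, C 31, A 40, B 37. Eliminate D.

D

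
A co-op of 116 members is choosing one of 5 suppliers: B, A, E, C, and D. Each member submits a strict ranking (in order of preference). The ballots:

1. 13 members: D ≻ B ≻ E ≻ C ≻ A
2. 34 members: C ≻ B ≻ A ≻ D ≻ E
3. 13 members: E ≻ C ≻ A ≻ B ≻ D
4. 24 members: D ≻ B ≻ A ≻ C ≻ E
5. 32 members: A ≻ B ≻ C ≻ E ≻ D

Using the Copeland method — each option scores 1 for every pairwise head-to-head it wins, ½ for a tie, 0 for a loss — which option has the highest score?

B

B: beats A, E, C, and D → score 4.
A: beats E and D; loses to B and C → score 2.
E: loses to B, A, C, and D → score 0.
C: beats A, E, and D; loses to B → score 3.
D: beats E; loses to B, A, and C → score 1.
B has the best pairwise record.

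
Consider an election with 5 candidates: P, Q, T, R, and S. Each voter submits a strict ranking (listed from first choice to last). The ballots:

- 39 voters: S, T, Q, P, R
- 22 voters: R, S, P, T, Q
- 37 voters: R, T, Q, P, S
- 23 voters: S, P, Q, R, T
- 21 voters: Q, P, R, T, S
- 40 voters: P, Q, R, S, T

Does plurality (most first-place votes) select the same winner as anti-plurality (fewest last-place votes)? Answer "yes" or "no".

no

Plurality — first-place votes: P 40, Q 21, T 0, R 59, S 62. Winner: S.
Anti-plurality — last-place votes: P 0, Q 22, T 63, R 39, S 58. Winner: P.
The two methods disagree.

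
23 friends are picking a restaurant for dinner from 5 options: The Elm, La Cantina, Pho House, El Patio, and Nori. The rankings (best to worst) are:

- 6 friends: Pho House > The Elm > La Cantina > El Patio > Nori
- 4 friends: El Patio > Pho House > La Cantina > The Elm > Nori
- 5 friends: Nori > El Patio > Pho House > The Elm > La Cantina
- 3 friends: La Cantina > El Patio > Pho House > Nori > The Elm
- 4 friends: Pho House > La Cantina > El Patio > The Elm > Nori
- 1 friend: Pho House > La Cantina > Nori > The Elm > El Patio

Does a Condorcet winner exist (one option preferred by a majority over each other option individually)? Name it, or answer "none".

none

Checking pairwise contests:
La Cantina beats The Elm 12–11.
Pho House beats La Cantina 20–3.
El Patio beats Pho House 12–11.
La Cantina beats El Patio 14–9.
The Elm beats Nori 14–9.
Every option loses at least one head-to-head, so there is no Condorcet winner.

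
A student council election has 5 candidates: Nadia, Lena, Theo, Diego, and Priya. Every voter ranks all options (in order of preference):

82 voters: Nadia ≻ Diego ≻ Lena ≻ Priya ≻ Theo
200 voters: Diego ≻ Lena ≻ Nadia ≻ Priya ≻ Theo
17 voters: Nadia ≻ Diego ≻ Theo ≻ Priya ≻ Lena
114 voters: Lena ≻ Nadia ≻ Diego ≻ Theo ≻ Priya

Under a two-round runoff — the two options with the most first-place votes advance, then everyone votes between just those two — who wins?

Diego

Round 1 first-place votes: Nadia 99, Lena 114, Theo 0, Diego 200, Priya 0.
Diego and Lena advance.
Runoff: Diego is preferred to Lena by 299 voters; Lena by 114.
Diego wins the runoff.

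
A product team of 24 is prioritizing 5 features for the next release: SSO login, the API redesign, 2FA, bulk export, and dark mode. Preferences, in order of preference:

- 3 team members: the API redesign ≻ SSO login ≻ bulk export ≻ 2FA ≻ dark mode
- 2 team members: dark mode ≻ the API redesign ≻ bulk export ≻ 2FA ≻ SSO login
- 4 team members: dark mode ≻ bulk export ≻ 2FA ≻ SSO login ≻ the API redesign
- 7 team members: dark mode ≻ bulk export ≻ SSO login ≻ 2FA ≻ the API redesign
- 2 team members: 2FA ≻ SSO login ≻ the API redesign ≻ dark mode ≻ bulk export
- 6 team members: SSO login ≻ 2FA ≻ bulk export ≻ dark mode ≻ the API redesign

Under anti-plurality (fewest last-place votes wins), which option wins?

2FA

Last-place votes: SSO login 2, the API redesign 17, 2FA 0, bulk export 2, dark mode 3.
2FA is ranked last by the fewest voters, so 2FA wins.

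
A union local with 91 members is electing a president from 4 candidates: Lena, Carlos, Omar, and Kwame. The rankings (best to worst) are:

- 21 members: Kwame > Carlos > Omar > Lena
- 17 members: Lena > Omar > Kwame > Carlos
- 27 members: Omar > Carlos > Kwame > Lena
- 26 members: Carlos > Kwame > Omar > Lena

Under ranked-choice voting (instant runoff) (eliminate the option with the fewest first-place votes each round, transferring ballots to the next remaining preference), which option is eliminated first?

Lena

Round 1: Lena 17, Carlos 26, Omar 27, Kwame 21. Eliminate Lena.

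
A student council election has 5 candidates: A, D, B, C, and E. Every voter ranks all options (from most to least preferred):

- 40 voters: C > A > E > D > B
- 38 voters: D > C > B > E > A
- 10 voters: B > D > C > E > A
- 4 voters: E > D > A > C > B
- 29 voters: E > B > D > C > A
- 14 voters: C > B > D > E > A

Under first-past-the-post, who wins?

First-place votes: A 0, D 38, B 10, C 54, E 33.
C has the most first-place votes.

C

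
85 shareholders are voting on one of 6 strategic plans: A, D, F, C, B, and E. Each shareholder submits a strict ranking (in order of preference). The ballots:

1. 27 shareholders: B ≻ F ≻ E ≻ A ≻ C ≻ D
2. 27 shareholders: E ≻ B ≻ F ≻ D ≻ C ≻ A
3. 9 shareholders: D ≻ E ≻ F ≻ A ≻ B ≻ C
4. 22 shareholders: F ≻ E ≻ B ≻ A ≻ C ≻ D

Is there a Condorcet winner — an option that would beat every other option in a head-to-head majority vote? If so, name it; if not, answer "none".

none

Checking pairwise contests:
F beats A 85–0.
A beats D 49–36.
B beats F 54–31.
A beats C 58–27.
E beats B 58–27.
F beats E 49–36.
Every option loses at least one head-to-head, so there is no Condorcet winner.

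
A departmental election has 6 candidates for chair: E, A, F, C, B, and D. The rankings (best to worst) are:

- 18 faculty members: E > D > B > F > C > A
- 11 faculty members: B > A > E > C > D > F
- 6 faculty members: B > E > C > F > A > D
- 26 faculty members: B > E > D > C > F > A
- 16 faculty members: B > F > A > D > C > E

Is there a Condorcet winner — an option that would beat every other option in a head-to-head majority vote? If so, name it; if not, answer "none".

B

B vs E: 59–18 for B.
B vs A: 77–0 for B.
B vs F: 77–0 for B.
B vs C: 77–0 for B.
B vs D: 59–18 for B.
B beats every other option head-to-head.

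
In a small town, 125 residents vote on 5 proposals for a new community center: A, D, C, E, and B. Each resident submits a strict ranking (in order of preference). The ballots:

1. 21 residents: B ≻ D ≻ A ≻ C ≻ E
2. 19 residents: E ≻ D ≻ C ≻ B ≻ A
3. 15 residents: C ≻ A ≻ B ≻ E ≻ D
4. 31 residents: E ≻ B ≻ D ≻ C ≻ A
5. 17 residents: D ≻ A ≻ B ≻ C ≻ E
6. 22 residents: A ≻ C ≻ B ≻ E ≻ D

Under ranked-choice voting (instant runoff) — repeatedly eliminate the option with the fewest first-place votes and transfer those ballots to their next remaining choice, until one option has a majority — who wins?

A

Round 1: A 22, D 17, C 15, E 50, B 21. Eliminate C.
Round 2: A 37, D 17, E 50, B 21. Eliminate D.
Round 3: A 54, E 50, B 21. Eliminate B.
Round 4: A 75, E 50. A has a majority.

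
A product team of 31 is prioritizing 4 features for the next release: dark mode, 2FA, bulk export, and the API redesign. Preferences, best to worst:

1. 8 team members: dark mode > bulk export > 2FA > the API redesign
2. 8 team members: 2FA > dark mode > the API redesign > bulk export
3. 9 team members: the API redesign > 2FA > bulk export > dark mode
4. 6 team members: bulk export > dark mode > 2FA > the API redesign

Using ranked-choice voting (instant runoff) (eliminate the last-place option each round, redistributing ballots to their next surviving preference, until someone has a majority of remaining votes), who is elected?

Round 1: dark mode 8, 2FA 8, bulk export 6, the API redesign 9. Eliminate bulk export.
Round 2: dark mode 14, 2FA 8, the API redesign 9. Eliminate 2FA.
Round 3: dark mode 22, the API redesign 9. Dark mode has a majority.

dark mode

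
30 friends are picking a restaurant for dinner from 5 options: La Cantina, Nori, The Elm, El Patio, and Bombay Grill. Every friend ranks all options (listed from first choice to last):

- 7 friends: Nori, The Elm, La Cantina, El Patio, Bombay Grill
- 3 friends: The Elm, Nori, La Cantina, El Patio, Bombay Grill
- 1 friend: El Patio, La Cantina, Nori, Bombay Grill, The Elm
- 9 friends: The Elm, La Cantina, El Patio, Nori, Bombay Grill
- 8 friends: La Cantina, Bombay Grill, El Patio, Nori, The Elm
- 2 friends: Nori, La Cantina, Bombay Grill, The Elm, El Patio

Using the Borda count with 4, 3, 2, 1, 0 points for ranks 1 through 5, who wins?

La Cantina

La Cantina: 7·2 + 3·2 + 1·3 + 9·3 + 8·4 + 2·3 = 88
Nori: 7·4 + 3·3 + 1·2 + 9·1 + 8·1 + 2·4 = 64
The Elm: 7·3 + 3·4 + 1·0 + 9·4 + 8·0 + 2·1 = 71
El Patio: 7·1 + 3·1 + 1·4 + 9·2 + 8·2 + 2·0 = 48
Bombay Grill: 7·0 + 3·0 + 1·1 + 9·0 + 8·3 + 2·2 = 29
La Cantina has the highest Borda score (88).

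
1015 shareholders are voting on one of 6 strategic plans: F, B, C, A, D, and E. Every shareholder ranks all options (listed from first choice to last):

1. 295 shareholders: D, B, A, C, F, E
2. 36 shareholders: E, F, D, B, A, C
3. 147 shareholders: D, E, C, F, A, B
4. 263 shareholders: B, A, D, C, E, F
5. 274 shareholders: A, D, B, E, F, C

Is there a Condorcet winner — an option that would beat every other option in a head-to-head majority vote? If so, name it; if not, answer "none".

Checking pairwise contests:
B beats F 832–183.
D beats B 752–263.
B beats C 868–147.
B beats A 594–421.
A beats D 537–478.
B beats E 832–183.
Every option loses at least one head-to-head, so there is no Condorcet winner.

none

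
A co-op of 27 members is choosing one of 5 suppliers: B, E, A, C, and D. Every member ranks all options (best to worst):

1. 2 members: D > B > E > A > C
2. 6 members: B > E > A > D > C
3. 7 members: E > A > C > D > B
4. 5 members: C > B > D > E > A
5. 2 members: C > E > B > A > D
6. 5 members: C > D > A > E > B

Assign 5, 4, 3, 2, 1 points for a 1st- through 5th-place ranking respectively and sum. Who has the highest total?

B: 2·4 + 6·5 + 7·1 + 5·4 + 2·3 + 5·1 = 76
E: 2·3 + 6·4 + 7·5 + 5·2 + 2·4 + 5·2 = 93
A: 2·2 + 6·3 + 7·4 + 5·1 + 2·2 + 5·3 = 74
C: 2·1 + 6·1 + 7·3 + 5·5 + 2·5 + 5·5 = 89
D: 2·5 + 6·2 + 7·2 + 5·3 + 2·1 + 5·4 = 73
E has the highest Borda score (93).

E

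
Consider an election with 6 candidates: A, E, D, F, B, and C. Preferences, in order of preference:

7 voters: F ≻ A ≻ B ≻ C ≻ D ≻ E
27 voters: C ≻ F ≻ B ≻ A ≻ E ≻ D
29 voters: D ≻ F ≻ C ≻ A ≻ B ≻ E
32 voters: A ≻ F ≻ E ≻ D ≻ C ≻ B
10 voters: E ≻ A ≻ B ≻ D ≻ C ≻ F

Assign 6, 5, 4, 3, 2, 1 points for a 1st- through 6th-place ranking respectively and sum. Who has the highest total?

F

A: 7·5 + 27·3 + 29·3 + 32·6 + 10·5 = 445
E: 7·1 + 27·2 + 29·1 + 32·4 + 10·6 = 278
D: 7·2 + 27·1 + 29·6 + 32·3 + 10·3 = 341
F: 7·6 + 27·5 + 29·5 + 32·5 + 10·1 = 492
B: 7·4 + 27·4 + 29·2 + 32·1 + 10·4 = 266
C: 7·3 + 27·6 + 29·4 + 32·2 + 10·2 = 383
F has the highest Borda score (492).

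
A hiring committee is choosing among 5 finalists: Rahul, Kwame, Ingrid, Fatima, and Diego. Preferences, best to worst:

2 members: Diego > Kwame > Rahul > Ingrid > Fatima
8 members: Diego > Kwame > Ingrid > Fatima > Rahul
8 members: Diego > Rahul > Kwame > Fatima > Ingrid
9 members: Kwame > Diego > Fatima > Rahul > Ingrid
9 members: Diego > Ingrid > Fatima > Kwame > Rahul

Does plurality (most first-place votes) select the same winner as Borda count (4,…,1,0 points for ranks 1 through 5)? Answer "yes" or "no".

yes

Plurality — first-place votes: Rahul 0, Kwame 9, Ingrid 0, Fatima 0, Diego 27. Winner: Diego.
Borda — scores: Rahul 37, Kwame 91, Ingrid 45, Fatima 52, Diego 135. Winner: Diego.
The two methods agree.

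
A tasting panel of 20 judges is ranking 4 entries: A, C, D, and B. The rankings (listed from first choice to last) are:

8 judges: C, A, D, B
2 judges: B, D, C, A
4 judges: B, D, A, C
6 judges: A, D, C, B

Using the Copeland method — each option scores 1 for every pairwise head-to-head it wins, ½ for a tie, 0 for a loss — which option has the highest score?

A

A: beats D and B; ties C → score 2.5.
C: beats B; ties A; loses to D → score 1.5.
D: beats C and B; loses to A → score 2.
B: loses to A, C, and D → score 0.
A has the best pairwise record.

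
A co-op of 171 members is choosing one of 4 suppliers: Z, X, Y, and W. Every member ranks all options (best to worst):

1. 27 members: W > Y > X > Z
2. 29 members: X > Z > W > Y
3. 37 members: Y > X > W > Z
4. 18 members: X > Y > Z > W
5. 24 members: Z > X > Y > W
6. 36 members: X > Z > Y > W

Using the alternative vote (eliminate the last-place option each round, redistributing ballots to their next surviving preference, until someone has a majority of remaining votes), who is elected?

X

Round 1: Z 24, X 83, Y 37, W 27. Eliminate Z.
Round 2: X 107, Y 37, W 27. X has a majority.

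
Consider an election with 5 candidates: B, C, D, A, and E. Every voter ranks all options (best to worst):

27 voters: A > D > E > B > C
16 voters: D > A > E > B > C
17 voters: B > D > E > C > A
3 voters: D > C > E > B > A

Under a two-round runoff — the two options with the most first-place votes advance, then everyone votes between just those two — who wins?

Round 1 first-place votes: B 17, C 0, D 19, A 27, E 0.
A and D advance.
Runoff: A is preferred to D by 27 voters; D by 36.
D wins the runoff.

D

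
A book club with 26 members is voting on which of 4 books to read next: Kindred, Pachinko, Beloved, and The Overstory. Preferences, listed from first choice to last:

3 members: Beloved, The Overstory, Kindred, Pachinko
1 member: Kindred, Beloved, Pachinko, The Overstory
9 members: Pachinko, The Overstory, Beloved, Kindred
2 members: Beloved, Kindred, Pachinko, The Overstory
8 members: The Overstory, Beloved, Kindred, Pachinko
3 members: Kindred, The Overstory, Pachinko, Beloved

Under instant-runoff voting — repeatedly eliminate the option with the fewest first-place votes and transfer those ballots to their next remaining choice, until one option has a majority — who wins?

Round 1: Kindred 4, Pachinko 9, Beloved 5, The Overstory 8. Eliminate Kindred.
Round 2: Pachinko 9, Beloved 6, The Overstory 11. Eliminate Beloved.
Round 3: Pachinko 12, The Overstory 14. The Overstory has a majority.

The Overstory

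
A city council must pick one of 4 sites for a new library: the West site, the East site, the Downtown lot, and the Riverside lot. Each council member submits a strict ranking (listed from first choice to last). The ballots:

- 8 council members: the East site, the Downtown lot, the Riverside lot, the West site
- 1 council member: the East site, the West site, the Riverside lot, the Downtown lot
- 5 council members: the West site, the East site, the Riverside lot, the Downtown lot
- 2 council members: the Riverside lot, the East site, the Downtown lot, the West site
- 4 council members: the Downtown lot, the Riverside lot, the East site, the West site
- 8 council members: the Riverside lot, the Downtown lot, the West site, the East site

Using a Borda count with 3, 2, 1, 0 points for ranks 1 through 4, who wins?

the West site: 8·0 + 1·2 + 5·3 + 2·0 + 4·0 + 8·1 = 25
the East site: 8·3 + 1·3 + 5·2 + 2·2 + 4·1 + 8·0 = 45
the Downtown lot: 8·2 + 1·0 + 5·0 + 2·1 + 4·3 + 8·2 = 46
the Riverside lot: 8·1 + 1·1 + 5·1 + 2·3 + 4·2 + 8·3 = 52
the Riverside lot has the highest Borda score (52).

the Riverside lot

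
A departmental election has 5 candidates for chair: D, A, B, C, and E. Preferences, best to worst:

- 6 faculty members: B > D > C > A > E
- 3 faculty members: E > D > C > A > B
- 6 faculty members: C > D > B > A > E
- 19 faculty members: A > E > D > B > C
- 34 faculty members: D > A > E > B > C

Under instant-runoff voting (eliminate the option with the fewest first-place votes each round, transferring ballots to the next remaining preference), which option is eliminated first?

E

Round 1: D 34, A 19, B 6, C 6, E 3. Eliminate E.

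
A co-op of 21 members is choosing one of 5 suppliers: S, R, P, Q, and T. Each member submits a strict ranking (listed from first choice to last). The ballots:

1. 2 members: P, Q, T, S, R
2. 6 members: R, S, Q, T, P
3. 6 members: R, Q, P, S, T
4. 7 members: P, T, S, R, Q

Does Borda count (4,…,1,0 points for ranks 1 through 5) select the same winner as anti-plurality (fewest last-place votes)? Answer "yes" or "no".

Borda — scores: S 40, R 55, P 48, Q 36, T 31. Winner: R.
Anti-plurality — last-place votes: S 0, R 2, P 6, Q 7, T 6. Winner: S.
The two methods disagree.

no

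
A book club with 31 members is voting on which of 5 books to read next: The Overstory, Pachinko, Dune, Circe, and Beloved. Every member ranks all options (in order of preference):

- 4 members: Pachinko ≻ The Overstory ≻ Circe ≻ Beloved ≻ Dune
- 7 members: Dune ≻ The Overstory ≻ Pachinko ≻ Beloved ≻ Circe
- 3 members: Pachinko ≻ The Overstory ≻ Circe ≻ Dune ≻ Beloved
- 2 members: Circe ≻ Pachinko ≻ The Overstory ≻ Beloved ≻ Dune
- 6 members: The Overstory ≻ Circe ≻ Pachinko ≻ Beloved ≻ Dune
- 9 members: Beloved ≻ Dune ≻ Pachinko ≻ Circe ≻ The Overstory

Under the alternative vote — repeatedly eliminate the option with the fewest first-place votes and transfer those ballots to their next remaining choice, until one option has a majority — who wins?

Pachinko

Round 1: The Overstory 6, Pachinko 7, Dune 7, Circe 2, Beloved 9. Eliminate Circe.
Round 2: The Overstory 6, Pachinko 9, Dune 7, Beloved 9. Eliminate The Overstory.
Round 3: Pachinko 15, Dune 7, Beloved 9. Eliminate Dune.
Round 4: Pachinko 22, Beloved 9. Pachinko has a majority.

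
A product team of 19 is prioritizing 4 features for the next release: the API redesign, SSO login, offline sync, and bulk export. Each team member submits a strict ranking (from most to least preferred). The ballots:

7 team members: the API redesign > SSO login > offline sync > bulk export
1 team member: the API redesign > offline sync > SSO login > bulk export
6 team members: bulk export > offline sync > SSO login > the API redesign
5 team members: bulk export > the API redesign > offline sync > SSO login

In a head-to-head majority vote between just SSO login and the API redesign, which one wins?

the API redesign

Voters preferring SSO login to the API redesign: 6; preferring the API redesign to SSO login: 13.
the API redesign wins the head-to-head.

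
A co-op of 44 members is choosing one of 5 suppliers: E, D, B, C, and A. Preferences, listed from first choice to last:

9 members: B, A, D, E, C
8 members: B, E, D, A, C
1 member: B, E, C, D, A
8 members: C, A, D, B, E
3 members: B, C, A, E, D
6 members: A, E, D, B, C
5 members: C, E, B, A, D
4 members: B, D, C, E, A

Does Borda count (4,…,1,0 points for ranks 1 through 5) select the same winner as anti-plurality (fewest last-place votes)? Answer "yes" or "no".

yes

Borda — scores: E 76, D 75, B 124, C 71, A 94. Winner: B.
Anti-plurality — last-place votes: E 8, D 8, B 0, C 23, A 5. Winner: B.
The two methods agree.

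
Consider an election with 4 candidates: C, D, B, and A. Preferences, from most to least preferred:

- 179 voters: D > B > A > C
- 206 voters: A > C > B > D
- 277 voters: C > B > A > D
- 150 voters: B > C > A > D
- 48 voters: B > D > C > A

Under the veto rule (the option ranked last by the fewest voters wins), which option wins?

B

Last-place votes: C 179, D 633, B 0, A 48.
B is ranked last by the fewest voters, so B wins.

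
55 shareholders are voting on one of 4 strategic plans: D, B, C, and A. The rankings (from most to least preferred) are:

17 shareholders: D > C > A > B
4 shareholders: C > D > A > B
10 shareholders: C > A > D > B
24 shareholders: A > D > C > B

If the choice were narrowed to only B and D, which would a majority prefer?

Voters preferring B to D: 0; preferring D to B: 55.
D wins the head-to-head.

D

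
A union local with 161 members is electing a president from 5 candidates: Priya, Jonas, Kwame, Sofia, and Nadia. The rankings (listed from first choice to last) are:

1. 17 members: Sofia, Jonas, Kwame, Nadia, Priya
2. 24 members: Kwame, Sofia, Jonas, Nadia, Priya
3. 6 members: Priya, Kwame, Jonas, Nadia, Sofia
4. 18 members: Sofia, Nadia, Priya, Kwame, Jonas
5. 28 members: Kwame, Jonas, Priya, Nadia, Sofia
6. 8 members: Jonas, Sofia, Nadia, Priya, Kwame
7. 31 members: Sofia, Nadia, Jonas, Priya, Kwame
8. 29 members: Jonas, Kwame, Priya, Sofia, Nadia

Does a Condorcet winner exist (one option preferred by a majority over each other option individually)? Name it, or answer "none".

none

Checking pairwise contests:
Jonas beats Priya 137–24.
Sofia beats Jonas 90–71.
Jonas beats Kwame 85–76.
Kwame beats Sofia 87–74.
Jonas beats Nadia 112–49.
Every option loses at least one head-to-head, so there is no Condorcet winner.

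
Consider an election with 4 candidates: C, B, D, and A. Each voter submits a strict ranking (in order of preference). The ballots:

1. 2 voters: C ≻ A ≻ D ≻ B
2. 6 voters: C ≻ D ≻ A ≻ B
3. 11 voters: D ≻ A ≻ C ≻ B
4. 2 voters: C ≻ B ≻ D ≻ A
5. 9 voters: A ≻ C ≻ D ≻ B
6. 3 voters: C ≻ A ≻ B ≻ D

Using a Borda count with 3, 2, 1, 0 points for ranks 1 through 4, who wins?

C: 2·3 + 6·3 + 11·1 + 2·3 + 9·2 + 3·3 = 68
B: 2·0 + 6·0 + 11·0 + 2·2 + 9·0 + 3·1 = 7
D: 2·1 + 6·2 + 11·3 + 2·1 + 9·1 + 3·0 = 58
A: 2·2 + 6·1 + 11·2 + 2·0 + 9·3 + 3·2 = 65
C has the highest Borda score (68).

C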